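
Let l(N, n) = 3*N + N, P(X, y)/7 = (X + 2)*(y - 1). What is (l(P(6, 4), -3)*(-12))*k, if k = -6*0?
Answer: 0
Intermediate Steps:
P(X, y) = 7*(-1 + y)*(2 + X) (P(X, y) = 7*((X + 2)*(y - 1)) = 7*((2 + X)*(-1 + y)) = 7*((-1 + y)*(2 + X)) = 7*(-1 + y)*(2 + X))
l(N, n) = 4*N
k = 0
(l(P(6, 4), -3)*(-12))*k = ((4*(-14 - 7*6 + 14*4 + 7*6*4))*(-12))*0 = ((4*(-14 - 42 + 56 + 168))*(-12))*0 = ((4*168)*(-12))*0 = (672*(-12))*0 = -8064*0 = 0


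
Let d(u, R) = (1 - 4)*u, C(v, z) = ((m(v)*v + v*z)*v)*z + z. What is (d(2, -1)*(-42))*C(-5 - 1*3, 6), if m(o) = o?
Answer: -192024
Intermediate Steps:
C(v, z) = z + v*z*(v² + v*z) (C(v, z) = ((v*v + v*z)*v)*z + z = ((v² + v*z)*v)*z + z = (v*(v² + v*z))*z + z = v*z*(v² + v*z) + z = z + v*z*(v² + v*z))
d(u, R) = -3*u
(d(2, -1)*(-42))*C(-5 - 1*3, 6) = (-3*2*(-42))*(6*(1 + (-5 - 1*3)³ + 6*(-5 - 1*3)²)) = (-6*(-42))*(6*(1 + (-5 - 3)³ + 6*(-5 - 3)²)) = 252*(6*(1 + (-8)³ + 6*(-8)²)) = 252*(6*(1 - 512 + 6*64)) = 252*(6*(1 - 512 + 384)) = 252*(6*(-127)) = 252*(-762) = -192024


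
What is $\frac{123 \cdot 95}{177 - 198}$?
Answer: $- \frac{3895}{7} \approx -556.43$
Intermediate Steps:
$\frac{123 \cdot 95}{177 - 198} = \frac{11685}{-21} = 11685 \left(- \frac{1}{21}\right) = - \frac{3895}{7}$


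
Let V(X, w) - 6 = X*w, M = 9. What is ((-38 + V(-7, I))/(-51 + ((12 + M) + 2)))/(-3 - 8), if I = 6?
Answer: -37/154 ≈ -0.24026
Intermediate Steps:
V(X, w) = 6 + X*w
((-38 + V(-7, I))/(-51 + ((12 + M) + 2)))/(-3 - 8) = ((-38 + (6 - 7*6))/(-51 + ((12 + 9) + 2)))/(-3 - 8) = ((-38 + (6 - 42))/(-51 + (21 + 2)))/(-11) = -(-38 - 36)/(11*(-51 + 23)) = -(-74)/(11*(-28)) = -(-74)*(-1)/(11*28) = -1/11*37/14 = -37/154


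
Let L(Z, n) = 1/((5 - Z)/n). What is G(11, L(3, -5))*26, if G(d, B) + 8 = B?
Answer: -273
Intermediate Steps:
L(Z, n) = n/(5 - Z) (L(Z, n) = 1/((5 - Z)/n) = n/(5 - Z))
G(d, B) = -8 + B
G(11, L(3, -5))*26 = (-8 - 1*(-5)/(-5 + 3))*26 = (-8 - 1*(-5)/(-2))*26 = (-8 - 1*(-5)*(-½))*26 = (-8 - 5/2)*26 = -21/2*26 = -273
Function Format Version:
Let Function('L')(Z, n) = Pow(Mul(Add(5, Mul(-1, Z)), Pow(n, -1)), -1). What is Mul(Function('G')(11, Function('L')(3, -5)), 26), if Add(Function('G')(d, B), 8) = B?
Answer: -273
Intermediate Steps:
Function('L')(Z, n) = Mul(n, Pow(Add(5, Mul(-1, Z)), -1)) (Function('L')(Z, n) = Pow(Mul(Pow(n, -1), Add(5, Mul(-1, Z))), -1) = Mul(n, Pow(Add(5, Mul(-1, Z)), -1)))
Function('G')(d, B) = Add(-8, B)
Mul(Function('G')(11, Function('L')(3, -5)), 26) = Mul(Add(-8, Mul(-1, -5, Pow(Add(-5, 3), -1))), 26) = Mul(Add(-8, Mul(-1, -5, Pow(-2, -1))), 26) = Mul(Add(-8, Mul(-1, -5, Rational(-1, 2))), 26) = Mul(Add(-8, Rational(-5, 2)), 26) = Mul(Rational(-21, 2), 26) = -273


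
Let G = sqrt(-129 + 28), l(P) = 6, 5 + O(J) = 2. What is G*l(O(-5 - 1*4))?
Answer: 6*I*sqrt(101) ≈ 60.299*I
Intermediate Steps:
O(J) = -3 (O(J) = -5 + 2 = -3)
G = I*sqrt(101) (G = sqrt(-101) = I*sqrt(101) ≈ 10.05*I)
G*l(O(-5 - 1*4)) = (I*sqrt(101))*6 = 6*I*sqrt(101)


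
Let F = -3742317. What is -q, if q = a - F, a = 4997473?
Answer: -8739790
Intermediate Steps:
q = 8739790 (q = 4997473 - 1*(-3742317) = 4997473 + 3742317 = 8739790)
-q = -1*8739790 = -8739790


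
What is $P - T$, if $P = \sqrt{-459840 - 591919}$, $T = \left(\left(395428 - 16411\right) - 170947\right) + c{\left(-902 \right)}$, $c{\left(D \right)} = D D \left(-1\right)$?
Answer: $605534 + i \sqrt{1051759} \approx 6.0553 \cdot 10^{5} + 1025.6 i$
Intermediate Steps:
$c{\left(D \right)} = - D^{2}$ ($c{\left(D \right)} = D^{2} \left(-1\right) = - D^{2}$)
$T = -605534$ ($T = \left(\left(395428 - 16411\right) - 170947\right) - \left(-902\right)^{2} = \left(379017 - 170947\right) - 813604 = 208070 - 813604 = -605534$)
$P = i \sqrt{1051759}$ ($P = \sqrt{-1051759} = i \sqrt{1051759} \approx 1025.6 i$)
$P - T = i \sqrt{1051759} - -605534 = i \sqrt{1051759} + 605534 = 605534 + i \sqrt{1051759}$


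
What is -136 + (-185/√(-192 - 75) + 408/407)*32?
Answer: -42296/407 + 5920*I*√267/267 ≈ -103.92 + 362.3*I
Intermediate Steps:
-136 + (-185/√(-192 - 75) + 408/407)*32 = -136 + (-185*(-I*√267/267) + 408*(1/407))*32 = -136 + (-185*(-I*√267/267) + 408/407)*32 = -136 + (-(-185)*I*√267/267 + 408/407)*32 = -136 + (185*I*√267/267 + 408/407)*32 = -136 + (408/407 + 185*I*√267/267)*32 = -136 + (13056/407 + 5920*I*√267/267) = -42296/407 + 5920*I*√267/267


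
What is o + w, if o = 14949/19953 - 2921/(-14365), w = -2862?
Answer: -91116364588/31847205 ≈ -2861.0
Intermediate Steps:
o = 30336122/31847205 (o = 14949*(1/19953) - 2921*(-1/14365) = 1661/2217 + 2921/14365 = 30336122/31847205 ≈ 0.95255)
o + w = 30336122/31847205 - 2862 = -91116364588/31847205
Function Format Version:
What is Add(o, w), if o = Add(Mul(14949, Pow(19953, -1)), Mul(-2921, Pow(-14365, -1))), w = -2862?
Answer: Rational(-91116364588, 31847205) ≈ -2861.0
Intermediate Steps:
o = Rational(30336122, 31847205) (o = Add(Mul(14949, Rational(1, 19953)), Mul(-2921, Rational(-1, 14365))) = Add(Rational(1661, 2217), Rational(2921, 14365)) = Rational(30336122, 31847205) ≈ 0.95255)
Add(o, w) = Add(Rational(30336122, 31847205), -2862) = Rational(-91116364588, 31847205)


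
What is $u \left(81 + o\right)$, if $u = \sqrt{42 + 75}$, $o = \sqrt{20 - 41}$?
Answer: $3 \sqrt{13} \left(81 + i \sqrt{21}\right) \approx 876.15 + 49.568 i$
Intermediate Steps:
$o = i \sqrt{21}$ ($o = \sqrt{-21} = i \sqrt{21} \approx 4.5826 i$)
$u = 3 \sqrt{13}$ ($u = \sqrt{117} = 3 \sqrt{13} \approx 10.817$)
$u \left(81 + o\right) = 3 \sqrt{13} \left(81 + i \sqrt{21}\right)$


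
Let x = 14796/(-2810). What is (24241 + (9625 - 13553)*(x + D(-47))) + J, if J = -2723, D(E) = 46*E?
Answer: 11991024214/1405 ≈ 8.5345e+6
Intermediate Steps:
x = -7398/1405 (x = 14796*(-1/2810) = -7398/1405 ≈ -5.2655)
(24241 + (9625 - 13553)*(x + D(-47))) + J = (24241 + (9625 - 13553)*(-7398/1405 + 46*(-47))) - 2723 = (24241 - 3928*(-7398/1405 - 2162)) - 2723 = (24241 - 3928*(-3045008/1405)) - 2723 = (24241 + 11960791424/1405) - 2723 = 11994850029/1405 - 2723 = 11991024214/1405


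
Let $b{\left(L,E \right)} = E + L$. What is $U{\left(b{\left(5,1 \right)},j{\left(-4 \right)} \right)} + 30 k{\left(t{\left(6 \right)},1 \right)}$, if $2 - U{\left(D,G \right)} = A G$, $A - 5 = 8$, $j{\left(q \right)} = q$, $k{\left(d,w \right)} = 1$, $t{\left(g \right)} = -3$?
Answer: $84$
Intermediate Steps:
$A = 13$ ($A = 5 + 8 = 13$)
$U{\left(D,G \right)} = 2 - 13 G$
$U{\left(b{\left(5,1 \right)},j{\left(-4 \right)} \right)} + 30 k{\left(t{\left(6 \right)},1 \right)} = \left(2 - -52\right) + 30 \cdot 1 = \left(2 + 52\right) + 30 = 54 + 30 = 84$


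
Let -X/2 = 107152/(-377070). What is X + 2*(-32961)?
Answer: -12428497118/188535 ≈ -65921.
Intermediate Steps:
X = 107152/188535 (X = -214304/(-377070) = -214304*(-1)/377070 = -2*(-53576/188535) = 107152/188535 ≈ 0.56834)
X + 2*(-32961) = 107152/188535 + 2*(-32961) = 107152/188535 - 65922 = -12428497118/188535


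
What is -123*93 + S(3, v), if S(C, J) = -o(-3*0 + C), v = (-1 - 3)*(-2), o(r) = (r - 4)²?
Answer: -11440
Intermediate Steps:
o(r) = (-4 + r)²
v = 8 (v = -4*(-2) = 8)
S(C, J) = -(-4 + C)² (S(C, J) = -(-4 + (-3*0 + C))² = -(-4 + (0 + C))² = -(-4 + C)²)
-123*93 + S(3, v) = -123*93 - (-4 + 3)² = -11439 - 1*(-1)² = -11439 - 1*1 = -11439 - 1 = -11440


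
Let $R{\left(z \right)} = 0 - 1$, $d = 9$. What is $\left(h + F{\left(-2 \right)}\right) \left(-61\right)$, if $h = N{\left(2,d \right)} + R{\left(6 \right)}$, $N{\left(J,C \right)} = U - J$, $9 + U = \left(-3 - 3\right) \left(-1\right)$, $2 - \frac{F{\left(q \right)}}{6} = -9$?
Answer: $-3660$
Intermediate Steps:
$F{\left(q \right)} = 66$ ($F{\left(q \right)} = 12 - -54 = 12 + 54 = 66$)
$U = -3$ ($U = -9 + \left(-3 - 3\right) \left(-1\right) = -9 - -6 = -9 + 6 = -3$)
$N{\left(J,C \right)} = -3 - J$
$R{\left(z \right)} = -1$ ($R{\left(z \right)} = 0 - 1 = -1$)
$h = -6$ ($h = \left(-3 - 2\right) - 1 = -5 - 1 = -6$)
$\left(h + F{\left(-2 \right)}\right) \left(-61\right) = \left(-6 + 66\right) \left(-61\right) = 60 \left(-61\right) = -3660$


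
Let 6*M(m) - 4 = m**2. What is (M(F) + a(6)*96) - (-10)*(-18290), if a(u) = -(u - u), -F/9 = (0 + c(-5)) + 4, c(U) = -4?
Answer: -548698/3 ≈ -1.8290e+5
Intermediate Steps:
F = 0 (F = -9*((0 - 4) + 4) = -9*(-4 + 4) = -9*0 = 0)
a(u) = 0 (a(u) = -1*0 = 0)
M(m) = 2/3 + m**2/6
(M(F) + a(6)*96) - (-10)*(-18290) = ((2/3 + (1/6)*0**2) + 0*96) - (-10)*(-18290) = ((2/3 + (1/6)*0) + 0) - 1*182900 = ((2/3 + 0) + 0) - 182900 = (2/3 + 0) - 182900 = 2/3 - 182900 = -548698/3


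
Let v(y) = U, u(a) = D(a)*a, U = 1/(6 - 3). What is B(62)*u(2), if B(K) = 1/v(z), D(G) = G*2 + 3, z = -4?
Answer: 42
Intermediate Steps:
D(G) = 3 + 2*G (D(G) = 2*G + 3 = 3 + 2*G)
U = ⅓ (U = 1/3 = ⅓ ≈ 0.33333)
u(a) = a*(3 + 2*a) (u(a) = (3 + 2*a)*a = a*(3 + 2*a))
v(y) = ⅓
B(K) = 3 (B(K) = 1/(⅓) = 3)
B(62)*u(2) = 3*(2*(3 + 2*2)) = 3*(2*(3 + 4)) = 3*(2*7) = 3*14 = 42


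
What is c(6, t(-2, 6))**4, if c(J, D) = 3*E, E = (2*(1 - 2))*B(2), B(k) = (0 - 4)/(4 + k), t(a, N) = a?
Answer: 256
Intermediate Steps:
B(k) = -4/(4 + k)
E = 4/3 (E = (2*(1 - 2))*(-4/(4 + 2)) = (2*(-1))*(-4/6) = -(-8)/6 = -2*(-2/3) = 4/3 ≈ 1.3333)
c(J, D) = 4 (c(J, D) = 3*(4/3) = 4)
c(6, t(-2, 6))**4 = 4**4 = 256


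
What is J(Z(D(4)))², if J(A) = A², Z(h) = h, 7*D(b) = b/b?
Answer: 1/2401 ≈ 0.00041649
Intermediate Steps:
D(b) = ⅐ (D(b) = (b/b)/7 = (⅐)*1 = ⅐)
J(Z(D(4)))² = ((⅐)²)² = (1/49)² = 1/2401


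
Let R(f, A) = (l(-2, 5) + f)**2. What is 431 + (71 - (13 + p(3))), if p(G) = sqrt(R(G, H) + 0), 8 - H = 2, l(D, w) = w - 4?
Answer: 485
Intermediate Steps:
l(D, w) = -4 + w
H = 6 (H = 8 - 1*2 = 8 - 2 = 6)
R(f, A) = (1 + f)**2 (R(f, A) = ((-4 + 5) + f)**2 = (1 + f)**2)
p(G) = sqrt((1 + G)**2) (p(G) = sqrt((1 + G)**2 + 0) = sqrt((1 + G)**2))
431 + (71 - (13 + p(3))) = 431 + (71 - (13 + sqrt((1 + 3)**2))) = 431 + (71 - (13 + sqrt(4**2))) = 431 + (71 - (13 + sqrt(16))) = 431 + (71 - (13 + 4)) = 431 + (71 - 1*17) = 431 + (71 - 17) = 431 + 54 = 485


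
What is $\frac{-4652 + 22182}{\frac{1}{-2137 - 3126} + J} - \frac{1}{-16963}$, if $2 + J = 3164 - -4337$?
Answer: $\frac{782526231403}{334741362134} \approx 2.3377$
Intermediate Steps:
$J = 7499$ ($J = -2 + \left(3164 - -4337\right) = -2 + \left(3164 + 4337\right) = -2 + 7501 = 7499$)
$\frac{-4652 + 22182}{\frac{1}{-2137 - 3126} + J} - \frac{1}{-16963} = \frac{-4652 + 22182}{\frac{1}{-2137 - 3126} + 7499} - \frac{1}{-16963} = \frac{17530}{\frac{1}{-5263} + 7499} - - \frac{1}{16963} = \frac{17530}{- \frac{1}{5263} + 7499} + \frac{1}{16963} = \frac{17530}{\frac{39467236}{5263}} + \frac{1}{16963} = 17530 \cdot \frac{5263}{39467236} + \frac{1}{16963} = \frac{46130195}{19733618} + \frac{1}{16963} = \frac{782526231403}{334741362134}$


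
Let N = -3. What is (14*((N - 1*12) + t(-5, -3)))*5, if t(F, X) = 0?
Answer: -1050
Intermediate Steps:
(14*((N - 1*12) + t(-5, -3)))*5 = (14*((-3 - 1*12) + 0))*5 = (14*((-3 - 12) + 0))*5 = (14*(-15 + 0))*5 = (14*(-15))*5 = -210*5 = -1050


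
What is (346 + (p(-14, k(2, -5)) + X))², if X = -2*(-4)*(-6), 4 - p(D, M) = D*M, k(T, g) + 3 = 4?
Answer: 99856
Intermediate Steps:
k(T, g) = 1 (k(T, g) = -3 + 4 = 1)
p(D, M) = 4 - D*M
X = -48 (X = 8*(-6) = -48)
(346 + (p(-14, k(2, -5)) + X))² = (346 + ((4 - 1*(-14)*1) - 48))² = (346 + ((4 + 14) - 48))² = (346 + (18 - 48))² = (346 - 30)² = 316² = 99856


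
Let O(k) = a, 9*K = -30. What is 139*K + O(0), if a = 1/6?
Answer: -2779/6 ≈ -463.17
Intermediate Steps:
K = -10/3 (K = (⅑)*(-30) = -10/3 ≈ -3.3333)
a = ⅙ ≈ 0.16667
O(k) = ⅙
139*K + O(0) = 139*(-10/3) + ⅙ = -1390/3 + ⅙ = -2779/6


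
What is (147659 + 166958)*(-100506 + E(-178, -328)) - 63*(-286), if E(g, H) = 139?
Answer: -31577146421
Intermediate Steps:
(147659 + 166958)*(-100506 + E(-178, -328)) - 63*(-286) = (147659 + 166958)*(-100506 + 139) - 63*(-286) = 314617*(-100367) - 1*(-18018) = -31577164439 + 18018 = -31577146421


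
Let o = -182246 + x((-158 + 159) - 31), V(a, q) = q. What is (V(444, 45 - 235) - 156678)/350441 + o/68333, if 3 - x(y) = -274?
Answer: -74488659373/23946684853 ≈ -3.1106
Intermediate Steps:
x(y) = 277 (x(y) = 3 - 1*(-274) = 3 + 274 = 277)
o = -181969 (o = -182246 + 277 = -181969)
(V(444, 45 - 235) - 156678)/350441 + o/68333 = ((45 - 235) - 156678)/350441 - 181969/68333 = (-190 - 156678)*(1/350441) - 181969*1/68333 = -156868*1/350441 - 181969/68333 = -156868/350441 - 181969/68333 = -74488659373/23946684853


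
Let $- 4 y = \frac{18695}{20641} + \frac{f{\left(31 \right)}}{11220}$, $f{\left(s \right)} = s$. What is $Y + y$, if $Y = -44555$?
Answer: $- \frac{41274540202171}{926368080} \approx -44555.0$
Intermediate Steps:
$y = - \frac{210397771}{926368080}$ ($y = - \frac{\frac{18695}{20641} + \frac{31}{11220}}{4} = \left(- \frac{1}{4}\right) \frac{210397771}{231592020} = - \frac{210397771}{926368080} \approx -0.22712$)
$Y + y = -44555 - \frac{210397771}{926368080} = - \frac{41274540202171}{926368080}$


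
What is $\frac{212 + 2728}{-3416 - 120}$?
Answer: $- \frac{735}{884} \approx -0.83145$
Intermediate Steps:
$\frac{212 + 2728}{-3416 - 120} = \frac{2940}{-3416 - 120} = \frac{2940}{-3536} = 2940 \left(- \frac{1}{3536}\right) = - \frac{735}{884}$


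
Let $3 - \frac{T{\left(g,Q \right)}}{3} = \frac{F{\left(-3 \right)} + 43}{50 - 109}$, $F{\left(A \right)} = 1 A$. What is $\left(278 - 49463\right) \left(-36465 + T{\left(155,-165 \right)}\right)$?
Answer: $\frac{105786311040}{59} \approx 1.793 \cdot 10^{9}$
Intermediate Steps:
$F{\left(A \right)} = A$
$T{\left(g,Q \right)} = \frac{651}{59}$ ($T{\left(g,Q \right)} = 9 - 3 \frac{-3 + 43}{50 - 109} = 9 - 3 \frac{40}{-59} = 9 - 3 \cdot 40 \left(- \frac{1}{59}\right) = 9 - - \frac{120}{59} = 9 + \frac{120}{59} = \frac{651}{59}$)
$\left(278 - 49463\right) \left(-36465 + T{\left(155,-165 \right)}\right) = \left(278 - 49463\right) \left(-36465 + \frac{651}{59}\right) = \left(-49185\right) \left(- \frac{2150784}{59}\right) = \frac{105786311040}{59}$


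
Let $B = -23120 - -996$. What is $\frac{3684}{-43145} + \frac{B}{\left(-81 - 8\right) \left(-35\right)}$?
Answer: $- \frac{193203128}{26879335} \approx -7.1878$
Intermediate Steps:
$B = -22124$ ($B = -23120 + 996 = -22124$)
$\frac{3684}{-43145} + \frac{B}{\left(-81 - 8\right) \left(-35\right)} = \frac{3684}{-43145} - \frac{22124}{\left(-81 - 8\right) \left(-35\right)} = 3684 \left(- \frac{1}{43145}\right) - \frac{22124}{\left(-89\right) \left(-35\right)} = - \frac{3684}{43145} - \frac{22124}{3115} = - \frac{193203128}{26879335}$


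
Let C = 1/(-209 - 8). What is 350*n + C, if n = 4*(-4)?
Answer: -1215201/217 ≈ -5600.0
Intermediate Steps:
n = -16
C = -1/217 (C = 1/(-217) = -1/217 ≈ -0.0046083)
350*n + C = 350*(-16) - 1/217 = -5600 - 1/217 = -1215201/217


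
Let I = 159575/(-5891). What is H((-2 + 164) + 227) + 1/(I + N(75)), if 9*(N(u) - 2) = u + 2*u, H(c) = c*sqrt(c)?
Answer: -5891/518 + 389*sqrt(389) ≈ 7660.9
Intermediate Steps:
I = -159575/5891 (I = 159575*(-1/5891) = -159575/5891 ≈ -27.088)
H(c) = c**(3/2)
N(u) = 2 + u/3 (N(u) = 2 + (u + 2*u)/9 = 2 + (3*u)/9 = 2 + u/3)
H((-2 + 164) + 227) + 1/(I + N(75)) = ((-2 + 164) + 227)**(3/2) + 1/(-159575/5891 + (2 + (1/3)*75)) = (162 + 227)**(3/2) + 1/(-159575/5891 + (2 + 25)) = 389**(3/2) + 1/(-159575/5891 + 27) = 389*sqrt(389) + 1/(-518/5891) = 389*sqrt(389) - 5891/518 = -5891/518 + 389*sqrt(389)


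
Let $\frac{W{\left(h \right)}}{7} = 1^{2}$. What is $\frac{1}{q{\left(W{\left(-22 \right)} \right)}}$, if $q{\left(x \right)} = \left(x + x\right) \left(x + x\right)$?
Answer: $\frac{1}{196} \approx 0.005102$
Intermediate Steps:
$W{\left(h \right)} = 7$ ($W{\left(h \right)} = 7 \cdot 1^{2} = 7 \cdot 1 = 7$)
$q{\left(x \right)} = 4 x^{2}$ ($q{\left(x \right)} = 2 x 2 x = 4 x^{2}$)
$\frac{1}{q{\left(W{\left(-22 \right)} \right)}} = \frac{1}{4 \cdot 7^{2}} = \frac{1}{4 \cdot 49} = \frac{1}{196}$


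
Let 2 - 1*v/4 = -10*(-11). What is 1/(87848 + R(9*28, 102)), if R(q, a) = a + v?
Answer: 1/87518 ≈ 1.1426e-5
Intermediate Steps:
v = -432 (v = 8 - (-40)*(-11) = 8 - 4*110 = 8 - 440 = -432)
R(q, a) = -432 + a (R(q, a) = a - 432 = -432 + a)
1/(87848 + R(9*28, 102)) = 1/(87848 + (-432 + 102)) = 1/(87848 - 330) = 1/87518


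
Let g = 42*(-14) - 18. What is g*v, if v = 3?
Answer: -1818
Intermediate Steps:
g = -606 (g = -588 - 18 = -606)
g*v = -606*3 = -1818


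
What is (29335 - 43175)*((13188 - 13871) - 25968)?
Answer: 368849840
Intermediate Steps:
(29335 - 43175)*((13188 - 13871) - 25968) = -13840*(-683 - 25968) = -13840*(-26651) = 368849840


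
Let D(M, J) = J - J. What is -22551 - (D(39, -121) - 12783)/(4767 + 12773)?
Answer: -395531757/17540 ≈ -22550.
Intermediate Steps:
D(M, J) = 0
-22551 - (D(39, -121) - 12783)/(4767 + 12773) = -22551 - (0 - 12783)/(4767 + 12773) = -22551 - (-12783)/17540 = -22551 - 1*(-12783/17540) = -22551 + 12783/17540 = -395531757/17540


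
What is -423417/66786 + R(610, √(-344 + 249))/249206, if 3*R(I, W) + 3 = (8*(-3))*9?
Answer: -8793577690/1386955993 ≈ -6.3402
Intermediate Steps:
R(I, W) = -73 (R(I, W) = -1 + ((8*(-3))*9)/3 = -1 + (-24*9)/3 = -1 + (⅓)*(-216) = -1 - 72 = -73)
-423417/66786 + R(610, √(-344 + 249))/249206 = -423417/66786 - 73/249206 = -423417*1/66786 - 73*1/249206 = -141139/22262 - 73/249206 = -8793577690/1386955993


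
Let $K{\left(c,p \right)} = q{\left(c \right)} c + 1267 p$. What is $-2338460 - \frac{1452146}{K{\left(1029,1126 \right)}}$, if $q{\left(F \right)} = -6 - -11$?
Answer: $- \frac{3348178080166}{1431787} \approx -2.3385 \cdot 10^{6}$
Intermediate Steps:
$q{\left(F \right)} = 5$ ($q{\left(F \right)} = -6 + 11 = 5$)
$K{\left(c,p \right)} = 5 c + 1267 p$
$-2338460 - \frac{1452146}{K{\left(1029,1126 \right)}} = -2338460 - \frac{1452146}{5 \cdot 1029 + 1267 \cdot 1126} = -2338460 - \frac{1452146}{5145 + 1426642} = -2338460 - \frac{1452146}{1431787} = - \frac{3348178080166}{1431787}$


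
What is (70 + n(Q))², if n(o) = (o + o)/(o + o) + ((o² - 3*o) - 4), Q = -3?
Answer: 7225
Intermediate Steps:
n(o) = -3 + o² - 3*o (n(o) = (2*o)/((2*o)) + (-4 + o² - 3*o) = (2*o)*(1/(2*o)) + (-4 + o² - 3*o) = 1 + (-4 + o² - 3*o) = -3 + o² - 3*o)
(70 + n(Q))² = (70 + (-3 + (-3)² - 3*(-3)))² = (70 + (-3 + 9 + 9))² = (70 + 15)² = 85² = 7225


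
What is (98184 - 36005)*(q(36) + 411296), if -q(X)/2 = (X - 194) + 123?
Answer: 25578326514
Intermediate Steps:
q(X) = 142 - 2*X (q(X) = -2*((X - 194) + 123) = -2*((-194 + X) + 123) = -2*(-71 + X) = 142 - 2*X)
(98184 - 36005)*(q(36) + 411296) = (98184 - 36005)*((142 - 2*36) + 411296) = 62179*((142 - 72) + 411296) = 62179*(70 + 411296) = 62179*411366 = 25578326514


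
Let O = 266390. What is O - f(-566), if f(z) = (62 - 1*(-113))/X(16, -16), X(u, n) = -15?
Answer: 799205/3 ≈ 2.6640e+5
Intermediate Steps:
f(z) = -35/3 (f(z) = (62 - 1*(-113))/(-15) = (62 + 113)*(-1/15) = 175*(-1/15) = -35/3)
O - f(-566) = 266390 - 1*(-35/3) = 266390 + 35/3 = 799205/3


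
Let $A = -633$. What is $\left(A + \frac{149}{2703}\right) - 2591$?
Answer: $- \frac{8714323}{2703} \approx -3223.9$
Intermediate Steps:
$\left(A + \frac{149}{2703}\right) - 2591 = \left(-633 + \frac{149}{2703}\right) - 2591 = - \frac{1710850}{2703} - 2591 = - \frac{8714323}{2703}$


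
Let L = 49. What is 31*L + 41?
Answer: 1560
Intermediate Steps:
31*L + 41 = 31*49 + 41 = 1519 + 41 = 1560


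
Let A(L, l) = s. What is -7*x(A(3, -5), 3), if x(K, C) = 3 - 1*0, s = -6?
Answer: -21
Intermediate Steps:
A(L, l) = -6
x(K, C) = 3 (x(K, C) = 3 + 0 = 3)
-7*x(A(3, -5), 3) = -7*3 = -21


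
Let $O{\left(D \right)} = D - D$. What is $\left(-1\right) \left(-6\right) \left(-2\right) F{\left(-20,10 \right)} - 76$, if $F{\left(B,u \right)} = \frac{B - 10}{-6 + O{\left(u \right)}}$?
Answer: $-136$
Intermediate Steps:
$O{\left(D \right)} = 0$
$F{\left(B,u \right)} = \frac{5}{3} - \frac{B}{6}$ ($F{\left(B,u \right)} = \frac{B - 10}{-6 + 0} = \frac{-10 + B}{-6} = \left(-10 + B\right) \left(- \frac{1}{6}\right) = \frac{5}{3} - \frac{B}{6}$)
$\left(-1\right) \left(-6\right) \left(-2\right) F{\left(-20,10 \right)} - 76 = \left(-1\right) \left(-6\right) \left(-2\right) \left(\frac{5}{3} - - \frac{10}{3}\right) - 76 = 6 \left(-2\right) \left(\frac{5}{3} + \frac{10}{3}\right) - 76 = \left(-12\right) 5 - 76 = -60 - 76 = -136$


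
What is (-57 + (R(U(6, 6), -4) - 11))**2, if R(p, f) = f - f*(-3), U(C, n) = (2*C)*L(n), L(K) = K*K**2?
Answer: 7056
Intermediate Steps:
L(K) = K**3
U(C, n) = 2*C*n**3 (U(C, n) = (2*C)*n**3 = 2*C*n**3)
R(p, f) = 4*f (R(p, f) = f - (-3)*f = f + 3*f = 4*f)
(-57 + (R(U(6, 6), -4) - 11))**2 = (-57 + (4*(-4) - 11))**2 = (-57 + (-16 - 11))**2 = (-57 - 27)**2 = (-84)**2 = 7056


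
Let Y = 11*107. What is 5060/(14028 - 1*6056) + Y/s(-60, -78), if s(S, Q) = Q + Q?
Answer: -2148421/310908 ≈ -6.9101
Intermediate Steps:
Y = 1177
s(S, Q) = 2*Q
5060/(14028 - 1*6056) + Y/s(-60, -78) = 5060/(14028 - 1*6056) + 1177/((2*(-78))) = 5060/(14028 - 6056) + 1177/(-156) = 5060/7972 + 1177*(-1/156) = 5060*(1/7972) - 1177/156 = 1265/1993 - 1177/156 = -2148421/310908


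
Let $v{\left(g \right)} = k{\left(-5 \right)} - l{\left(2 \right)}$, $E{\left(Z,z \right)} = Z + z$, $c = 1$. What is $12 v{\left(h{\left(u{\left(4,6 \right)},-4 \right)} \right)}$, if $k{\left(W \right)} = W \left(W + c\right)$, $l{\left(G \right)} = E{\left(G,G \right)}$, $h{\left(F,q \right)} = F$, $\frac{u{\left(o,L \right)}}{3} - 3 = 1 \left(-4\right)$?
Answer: $192$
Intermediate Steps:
$u{\left(o,L \right)} = -3$ ($u{\left(o,L \right)} = 9 + 3 \cdot 1 \left(-4\right) = 9 + 3 \left(-4\right) = 9 - 12 = -3$)
$l{\left(G \right)} = 2 G$ ($l{\left(G \right)} = G + G = 2 G$)
$k{\left(W \right)} = W \left(1 + W\right)$ ($k{\left(W \right)} = W \left(W + 1\right) = W \left(1 + W\right)$)
$v{\left(g \right)} = 16$ ($v{\left(g \right)} = - 5 \left(1 - 5\right) - 2 \cdot 2 = \left(-5\right) \left(-4\right) - 4 = 20 - 4 = 16$)
$12 v{\left(h{\left(u{\left(4,6 \right)},-4 \right)} \right)} = 12 \cdot 16 = 192$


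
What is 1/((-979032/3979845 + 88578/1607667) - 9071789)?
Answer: -710918385735/6449301727323055241 ≈ -1.1023e-7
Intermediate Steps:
1/((-979032/3979845 + 88578/1607667) - 9071789) = 1/((-979032*1/3979845 + 88578*(1/1607667)) - 9071789) = 1/((-326344/1326615 + 29526/535889) - 9071789) = 1/(-135714525326/710918385735 - 9071789) = 1/(-6449301727323055241/710918385735) = -710918385735/6449301727323055241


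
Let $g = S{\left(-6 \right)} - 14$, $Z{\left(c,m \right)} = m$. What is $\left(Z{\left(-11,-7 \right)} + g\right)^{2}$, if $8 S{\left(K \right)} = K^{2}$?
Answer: $\frac{1089}{4} \approx 272.25$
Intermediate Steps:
$S{\left(K \right)} = \frac{K^{2}}{8}$
$g = - \frac{19}{2}$ ($g = \frac{\left(-6\right)^{2}}{8} - 14 = \frac{1}{8} \cdot 36 - 14 = \frac{9}{2} - 14 = - \frac{19}{2} \approx -9.5$)
$\left(Z{\left(-11,-7 \right)} + g\right)^{2} = \left(-7 - \frac{19}{2}\right)^{2} = \left(- \frac{33}{2}\right)^{2} = \frac{1089}{4}$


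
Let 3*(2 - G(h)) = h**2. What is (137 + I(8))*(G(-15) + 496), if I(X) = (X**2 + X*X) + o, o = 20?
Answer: 120555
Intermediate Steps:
G(h) = 2 - h**2/3
I(X) = 20 + 2*X**2 (I(X) = (X**2 + X*X) + 20 = (X**2 + X**2) + 20 = 2*X**2 + 20 = 20 + 2*X**2)
(137 + I(8))*(G(-15) + 496) = (137 + (20 + 2*8**2))*((2 - 1/3*(-15)**2) + 496) = (137 + (20 + 2*64))*((2 - 1/3*225) + 496) = (137 + (20 + 128))*((2 - 75) + 496) = (137 + 148)*(-73 + 496) = 285*423 = 120555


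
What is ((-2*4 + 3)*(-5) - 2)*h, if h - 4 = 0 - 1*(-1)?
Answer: 115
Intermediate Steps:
h = 5 (h = 4 + (0 - 1*(-1)) = 4 + (0 + 1) = 4 + 1 = 5)
((-2*4 + 3)*(-5) - 2)*h = ((-2*4 + 3)*(-5) - 2)*5 = ((-8 + 3)*(-5) - 2)*5 = (-5*(-5) - 2)*5 = (25 - 2)*5 = 23*5 = 115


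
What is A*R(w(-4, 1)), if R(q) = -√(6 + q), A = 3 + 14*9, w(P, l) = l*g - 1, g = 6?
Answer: -129*√11 ≈ -427.84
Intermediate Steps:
w(P, l) = -1 + 6*l (w(P, l) = l*6 - 1 = 6*l - 1 = -1 + 6*l)
A = 129 (A = 3 + 126 = 129)
A*R(w(-4, 1)) = 129*(-√(6 + (-1 + 6*1))) = 129*(-√(6 + (-1 + 6))) = 129*(-√(6 + 5)) = 129*(-√11) = -129*√11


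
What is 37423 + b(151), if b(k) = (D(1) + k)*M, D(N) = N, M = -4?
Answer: 36815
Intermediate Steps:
b(k) = -4 - 4*k (b(k) = (1 + k)*(-4) = -4 - 4*k)
37423 + b(151) = 37423 + (-4 - 4*151) = 37423 + (-4 - 604) = 37423 - 608 = 36815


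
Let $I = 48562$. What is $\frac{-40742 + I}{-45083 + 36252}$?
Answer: $- \frac{7820}{8831} \approx -0.88552$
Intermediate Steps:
$\frac{-40742 + I}{-45083 + 36252} = \frac{-40742 + 48562}{-45083 + 36252} = \frac{7820}{-8831} = 7820 \left(- \frac{1}{8831}\right) = - \frac{7820}{8831}$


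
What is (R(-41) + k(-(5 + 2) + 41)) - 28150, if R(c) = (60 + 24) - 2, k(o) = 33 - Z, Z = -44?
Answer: -27991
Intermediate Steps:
k(o) = 77 (k(o) = 33 - 1*(-44) = 33 + 44 = 77)
R(c) = 82 (R(c) = 84 - 2 = 82)
(R(-41) + k(-(5 + 2) + 41)) - 28150 = (82 + 77) - 28150 = 159 - 28150 = -27991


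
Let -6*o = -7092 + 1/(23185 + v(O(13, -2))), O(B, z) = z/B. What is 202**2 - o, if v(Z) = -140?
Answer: 5478533941/138270 ≈ 39622.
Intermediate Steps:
o = 163435139/138270 (o = -(-7092 + 1/(23185 - 140))/6 = -(-7092 + 1/23045)/6 = -1/6*(-163435139/23045) = 163435139/138270 ≈ 1182.0)
202**2 - o = 202**2 - 1*163435139/138270 = 40804 - 163435139/138270 = 5478533941/138270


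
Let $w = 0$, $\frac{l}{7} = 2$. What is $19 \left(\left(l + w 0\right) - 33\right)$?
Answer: $-361$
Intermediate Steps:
$l = 14$ ($l = 7 \cdot 2 = 14$)
$19 \left(\left(l + w 0\right) - 33\right) = 19 \left(\left(14 + 0 \cdot 0\right) - 33\right) = 19 \left(\left(14 + 0\right) - 33\right) = 19 \left(14 - 33\right) = 19 \left(-19\right) = -361$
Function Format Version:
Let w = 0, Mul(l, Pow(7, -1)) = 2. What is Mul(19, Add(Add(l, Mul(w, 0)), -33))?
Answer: -361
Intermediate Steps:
l = 14 (l = Mul(7, 2) = 14)
Mul(19, Add(Add(l, Mul(w, 0)), -33)) = Mul(19, Add(Add(14, Mul(0, 0)), -33)) = Mul(19, Add(Add(14, 0), -33)) = Mul(19, Add(14, -33)) = Mul(19, -19) = -361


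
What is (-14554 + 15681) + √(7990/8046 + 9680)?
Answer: 1127 + √17409145845/1341 ≈ 1225.4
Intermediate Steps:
(-14554 + 15681) + √(7990/8046 + 9680) = 1127 + √(7990*(1/8046) + 9680) = 1127 + √(3995/4023 + 9680) = 1127 + √(38946635/4023) = 1127 + √17409145845/1341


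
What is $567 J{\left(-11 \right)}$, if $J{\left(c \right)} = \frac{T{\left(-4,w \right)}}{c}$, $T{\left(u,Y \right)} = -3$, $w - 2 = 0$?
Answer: $\frac{1701}{11} \approx 154.64$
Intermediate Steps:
$w = 2$ ($w = 2 + 0 = 2$)
$J{\left(c \right)} = - \frac{3}{c}$
$567 J{\left(-11 \right)} = 567 \left(- \frac{3}{-11}\right) = 567 \left(\left(-3\right) \left(- \frac{1}{11}\right)\right) = 567 \cdot \frac{3}{11} = \frac{1701}{11}$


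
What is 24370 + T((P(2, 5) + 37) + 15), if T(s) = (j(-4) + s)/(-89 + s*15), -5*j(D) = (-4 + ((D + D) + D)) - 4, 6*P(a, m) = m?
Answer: 102866111/4221 ≈ 24370.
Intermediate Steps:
P(a, m) = m/6
j(D) = 8/5 - 3*D/5 (j(D) = -((-4 + ((D + D) + D)) - 4)/5 = -((-4 + (2*D + D)) - 4)/5 = -((-4 + 3*D) - 4)/5 = -(-8 + 3*D)/5 = 8/5 - 3*D/5)
T(s) = (4 + s)/(-89 + 15*s) (T(s) = ((8/5 - ⅗*(-4)) + s)/(-89 + s*15) = ((8/5 + 12/5) + s)/(-89 + 15*s) = (4 + s)/(-89 + 15*s))
24370 + T((P(2, 5) + 37) + 15) = 24370 + (4 + (((⅙)*5 + 37) + 15))/(-89 + 15*(((⅙)*5 + 37) + 15)) = 24370 + (4 + ((⅚ + 37) + 15))/(-89 + 15*((⅚ + 37) + 15)) = 24370 + (4 + (227/6 + 15))/(-89 + 15*(227/6 + 15)) = 24370 + (4 + 317/6)/(-89 + 15*(317/6)) = 24370 + (341/6)/(-89 + 1585/2) = 24370 + (341/6)/(1407/2) = 24370 + (2/1407)*(341/6) = 24370 + 341/4221 = 102866111/4221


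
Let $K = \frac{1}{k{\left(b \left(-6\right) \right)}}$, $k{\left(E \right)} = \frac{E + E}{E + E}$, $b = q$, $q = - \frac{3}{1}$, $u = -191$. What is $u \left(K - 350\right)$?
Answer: $66659$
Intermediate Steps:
$q = -3$ ($q = \left(-3\right) 1 = -3$)
$b = -3$
$k{\left(E \right)} = 1$ ($k{\left(E \right)} = \frac{2 E}{2 E} = 2 E \frac{1}{2 E} = 1$)
$K = 1$ ($K = 1^{-1} = 1$)
$u \left(K - 350\right) = - 191 \left(1 - 350\right) = \left(-191\right) \left(-349\right) = 66659$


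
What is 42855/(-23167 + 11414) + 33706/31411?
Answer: -949971787/369173483 ≈ -2.5732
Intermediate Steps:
42855/(-23167 + 11414) + 33706/31411 = 42855/(-11753) + 33706*(1/31411) = 42855*(-1/11753) + 33706/31411 = -42855/11753 + 33706/31411 = -949971787/369173483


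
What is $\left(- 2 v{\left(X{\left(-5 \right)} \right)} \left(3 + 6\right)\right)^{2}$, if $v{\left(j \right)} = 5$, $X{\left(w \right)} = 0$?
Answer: $8100$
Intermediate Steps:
$\left(- 2 v{\left(X{\left(-5 \right)} \right)} \left(3 + 6\right)\right)^{2} = \left(\left(-2\right) 5 \left(3 + 6\right)\right)^{2} = \left(\left(-10\right) 9\right)^{2} = \left(-90\right)^{2} = 8100$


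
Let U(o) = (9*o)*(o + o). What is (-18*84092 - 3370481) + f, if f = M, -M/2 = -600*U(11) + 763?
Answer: -2272063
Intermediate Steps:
U(o) = 18*o² (U(o) = (9*o)*(2*o) = 18*o²)
M = 2612074 (M = -2*(-10800*11² + 763) = -2*(-10800*121 + 763) = -2*(-600*2178 + 763) = -2*(-1306800 + 763) = -2*(-1306037) = 2612074)
f = 2612074
(-18*84092 - 3370481) + f = (-18*84092 - 3370481) + 2612074 = (-1513656 - 3370481) + 2612074 = -4884137 + 2612074 = -2272063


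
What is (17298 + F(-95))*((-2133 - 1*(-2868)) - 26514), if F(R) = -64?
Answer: -444275286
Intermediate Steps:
(17298 + F(-95))*((-2133 - 1*(-2868)) - 26514) = (17298 - 64)*((-2133 - 1*(-2868)) - 26514) = 17234*((-2133 + 2868) - 26514) = 17234*(735 - 26514) = 17234*(-25779) = -444275286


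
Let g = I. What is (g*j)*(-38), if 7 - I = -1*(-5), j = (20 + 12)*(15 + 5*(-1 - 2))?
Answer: 0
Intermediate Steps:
j = 0 (j = 32*(15 + 5*(-3)) = 32*(15 - 15) = 32*0 = 0)
I = 2 (I = 7 - (-1)*(-5) = 7 - 1*5 = 7 - 5 = 2)
g = 2
(g*j)*(-38) = (2*0)*(-38) = 0*(-38) = 0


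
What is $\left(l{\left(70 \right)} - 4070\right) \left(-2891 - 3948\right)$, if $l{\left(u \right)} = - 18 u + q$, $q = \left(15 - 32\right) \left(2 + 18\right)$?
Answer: $38777130$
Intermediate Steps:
$q = -340$ ($q = \left(-17\right) 20 = -340$)
$l{\left(u \right)} = -340 - 18 u$ ($l{\left(u \right)} = - 18 u - 340 = -340 - 18 u$)
$\left(l{\left(70 \right)} - 4070\right) \left(-2891 - 3948\right) = \left(\left(-340 - 1260\right) - 4070\right) \left(-2891 - 3948\right) = \left(\left(-340 - 1260\right) - 4070\right) \left(-6839\right) = \left(-1600 - 4070\right) \left(-6839\right) = \left(-5670\right) \left(-6839\right) = 38777130$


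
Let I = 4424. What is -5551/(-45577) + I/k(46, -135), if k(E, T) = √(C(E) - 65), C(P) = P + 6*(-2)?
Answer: 793/6511 - 4424*I*√31/31 ≈ 0.12179 - 794.57*I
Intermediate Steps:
C(P) = -12 + P (C(P) = P - 12 = -12 + P)
k(E, T) = √(-77 + E) (k(E, T) = √((-12 + E) - 65) = √(-77 + E))
-5551/(-45577) + I/k(46, -135) = -5551/(-45577) + 4424/(√(-77 + 46)) = -5551*(-1/45577) + 4424/(√(-31)) = 793/6511 + 4424/((I*√31)) = 793/6511 + 4424*(-I*√31/31) = 793/6511 - 4424*I*√31/31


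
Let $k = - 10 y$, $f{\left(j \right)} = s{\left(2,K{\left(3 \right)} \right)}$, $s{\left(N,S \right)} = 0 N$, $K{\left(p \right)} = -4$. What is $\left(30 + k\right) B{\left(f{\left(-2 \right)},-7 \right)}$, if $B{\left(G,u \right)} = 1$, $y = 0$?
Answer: $30$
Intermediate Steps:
$s{\left(N,S \right)} = 0$
$f{\left(j \right)} = 0$
$k = 0$ ($k = \left(-10\right) 0 = 0$)
$\left(30 + k\right) B{\left(f{\left(-2 \right)},-7 \right)} = \left(30 + 0\right) 1 = 30 \cdot 1 = 30$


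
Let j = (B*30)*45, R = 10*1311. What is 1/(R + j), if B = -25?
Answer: -1/20640 ≈ -4.8450e-5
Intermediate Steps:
R = 13110
j = -33750 (j = -25*30*45 = -750*45 = -33750)
1/(R + j) = 1/(13110 - 33750) = 1/(-20640) = -1/20640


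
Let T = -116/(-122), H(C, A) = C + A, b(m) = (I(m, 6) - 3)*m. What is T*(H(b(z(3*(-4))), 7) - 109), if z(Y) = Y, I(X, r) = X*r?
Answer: 46284/61 ≈ 758.75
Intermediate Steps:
b(m) = m*(-3 + 6*m) (b(m) = (m*6 - 3)*m = (6*m - 3)*m = (-3 + 6*m)*m = m*(-3 + 6*m))
H(C, A) = A + C
T = 58/61 (T = -116*(-1/122) = 58/61 ≈ 0.95082)
T*(H(b(z(3*(-4))), 7) - 109) = 58*((7 + 3*(3*(-4))*(-1 + 2*(3*(-4)))) - 109)/61 = 58*((7 + 3*(-12)*(-1 + 2*(-12))) - 109)/61 = 58*((7 + 3*(-12)*(-1 - 24)) - 109)/61 = 58*((7 + 3*(-12)*(-25)) - 109)/61 = 58*((7 + 900) - 109)/61 = 58*(907 - 109)/61 = (58/61)*798 = 46284/61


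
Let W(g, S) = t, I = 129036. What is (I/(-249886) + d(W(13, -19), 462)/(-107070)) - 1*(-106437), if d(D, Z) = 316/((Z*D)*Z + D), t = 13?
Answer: 151958934790483293437/1427695933024725 ≈ 1.0644e+5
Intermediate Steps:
W(g, S) = 13
d(D, Z) = 316/(D + D*Z**2) (d(D, Z) = 316/((D*Z)*Z + D) = 316/(D*Z**2 + D) = 316/(D + D*Z**2))
(I/(-249886) + d(W(13, -19), 462)/(-107070)) - 1*(-106437) = (129036/(-249886) + (316/(13*(1 + 462**2)))/(-107070)) - 1*(-106437) = (129036*(-1/249886) + (316*(1/13)/(1 + 213444))*(-1/107070)) + 106437 = (-64518/124943 + (316*(1/13)/213445)*(-1/107070)) + 106437 = (-64518/124943 + (316*(1/13)*(1/213445))*(-1/107070)) + 106437 = (-64518/124943 + (316/2774785)*(-1/107070)) + 106437 = (-64518/124943 - 158/148548114975) + 106437 = -737232869361388/1427695933024725 + 106437 = 151958934790483293437/1427695933024725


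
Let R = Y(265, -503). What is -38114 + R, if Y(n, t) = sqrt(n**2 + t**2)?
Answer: -38114 + sqrt(323234) ≈ -37545.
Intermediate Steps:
R = sqrt(323234) (R = sqrt(265**2 + (-503)**2) = sqrt(70225 + 253009) = sqrt(323234) ≈ 568.54)
-38114 + R = -38114 + sqrt(323234)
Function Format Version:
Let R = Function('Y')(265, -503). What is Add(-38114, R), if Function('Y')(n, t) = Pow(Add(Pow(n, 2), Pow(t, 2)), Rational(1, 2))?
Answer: Add(-38114, Pow(323234, Rational(1, 2))) ≈ -37545.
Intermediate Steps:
R = Pow(323234, Rational(1, 2)) (R = Pow(Add(Pow(265, 2), Pow(-503, 2)), Rational(1, 2)) = Pow(Add(70225, 253009), Rational(1, 2)) = Pow(323234, Rational(1, 2)) ≈ 568.54)
Add(-38114, R) = Add(-38114, Pow(323234, Rational(1, 2)))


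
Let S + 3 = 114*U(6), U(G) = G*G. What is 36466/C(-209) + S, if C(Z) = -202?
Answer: 395968/101 ≈ 3920.5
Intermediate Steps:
U(G) = G**2
S = 4101 (S = -3 + 114*6**2 = -3 + 114*36 = -3 + 4104 = 4101)
36466/C(-209) + S = 36466/(-202) + 4101 = 36466*(-1/202) + 4101 = -18233/101 + 4101 = 395968/101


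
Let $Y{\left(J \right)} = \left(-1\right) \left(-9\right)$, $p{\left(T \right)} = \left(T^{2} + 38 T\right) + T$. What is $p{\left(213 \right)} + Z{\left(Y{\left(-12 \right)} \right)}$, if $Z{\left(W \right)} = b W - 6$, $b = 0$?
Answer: $53670$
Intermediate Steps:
$p{\left(T \right)} = T^{2} + 39 T$
$Y{\left(J \right)} = 9$
$Z{\left(W \right)} = -6$ ($Z{\left(W \right)} = 0 W - 6 = 0 - 6 = -6$)
$p{\left(213 \right)} + Z{\left(Y{\left(-12 \right)} \right)} = 213 \left(39 + 213\right) - 6 = 213 \cdot 252 - 6 = 53676 - 6 = 53670$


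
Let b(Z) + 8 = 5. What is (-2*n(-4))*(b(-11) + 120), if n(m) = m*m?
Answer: -3744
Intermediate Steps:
b(Z) = -3 (b(Z) = -8 + 5 = -3)
n(m) = m²
(-2*n(-4))*(b(-11) + 120) = (-2*(-4)²)*(-3 + 120) = -2*16*117 = -32*117 = -3744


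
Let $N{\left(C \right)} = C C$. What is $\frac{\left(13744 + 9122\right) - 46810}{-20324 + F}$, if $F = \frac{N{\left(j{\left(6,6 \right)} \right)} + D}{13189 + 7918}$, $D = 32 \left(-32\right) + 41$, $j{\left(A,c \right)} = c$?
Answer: $\frac{505386008}{428979615} \approx 1.1781$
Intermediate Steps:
$N{\left(C \right)} = C^{2}$
$D = -983$ ($D = -1024 + 41 = -983$)
$F = - \frac{947}{21107}$ ($F = \frac{6^{2} - 983}{13189 + 7918} = \frac{36 - 983}{21107} = \left(-947\right) \frac{1}{21107} = - \frac{947}{21107} \approx -0.044867$)
$\frac{\left(13744 + 9122\right) - 46810}{-20324 + F} = \frac{\left(13744 + 9122\right) - 46810}{-20324 - \frac{947}{21107}} = \frac{22866 - 46810}{- \frac{428979615}{21107}} = \left(-23944\right) \left(- \frac{21107}{428979615}\right) = \frac{505386008}{428979615}$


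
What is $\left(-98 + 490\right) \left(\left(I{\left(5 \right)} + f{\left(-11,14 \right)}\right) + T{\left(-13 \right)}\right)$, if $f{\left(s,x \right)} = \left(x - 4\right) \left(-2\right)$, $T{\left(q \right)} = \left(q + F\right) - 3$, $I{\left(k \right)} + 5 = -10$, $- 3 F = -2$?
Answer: $- \frac{59192}{3} \approx -19731.0$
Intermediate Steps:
$F = \frac{2}{3}$ ($F = \left(- \frac{1}{3}\right) \left(-2\right) = \frac{2}{3} \approx 0.66667$)
$I{\left(k \right)} = -15$ ($I{\left(k \right)} = -5 - 10 = -15$)
$T{\left(q \right)} = - \frac{7}{3} + q$ ($T{\left(q \right)} = \left(q + \frac{2}{3}\right) - 3 = \left(\frac{2}{3} + q\right) - 3 = - \frac{7}{3} + q$)
$f{\left(s,x \right)} = 8 - 2 x$ ($f{\left(s,x \right)} = \left(-4 + x\right) \left(-2\right) = 8 - 2 x$)
$\left(-98 + 490\right) \left(\left(I{\left(5 \right)} + f{\left(-11,14 \right)}\right) + T{\left(-13 \right)}\right) = \left(-98 + 490\right) \left(\left(-15 + \left(8 - 28\right)\right) - \frac{46}{3}\right) = 392 \left(\left(-15 + \left(8 - 28\right)\right) - \frac{46}{3}\right) = 392 \left(\left(-15 - 20\right) - \frac{46}{3}\right) = 392 \left(-35 - \frac{46}{3}\right) = 392 \left(- \frac{151}{3}\right) = - \frac{59192}{3}$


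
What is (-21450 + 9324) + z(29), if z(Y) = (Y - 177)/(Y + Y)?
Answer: -351728/29 ≈ -12129.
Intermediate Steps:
z(Y) = (-177 + Y)/(2*Y) (z(Y) = (-177 + Y)/((2*Y)) = (-177 + Y)*(1/(2*Y)) = (-177 + Y)/(2*Y))
(-21450 + 9324) + z(29) = (-21450 + 9324) + (1/2)*(-177 + 29)/29 = -12126 + (1/2)*(1/29)*(-148) = -12126 - 74/29 = -351728/29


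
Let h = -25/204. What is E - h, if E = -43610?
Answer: -8896415/204 ≈ -43610.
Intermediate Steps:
h = -25/204 (h = (1/204)*(-25) = -25/204 ≈ -0.12255)
E - h = -43610 - 1*(-25/204) = -43610 + 25/204 = -8896415/204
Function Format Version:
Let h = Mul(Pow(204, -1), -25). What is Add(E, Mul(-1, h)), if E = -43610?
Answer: Rational(-8896415, 204) ≈ -43610.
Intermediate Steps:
h = Rational(-25, 204) (h = Mul(Rational(1, 204), -25) = Rational(-25, 204) ≈ -0.12255)
Add(E, Mul(-1, h)) = Add(-43610, Mul(-1, Rational(-25, 204))) = Add(-43610, Rational(25, 204)) = Rational(-8896415, 204)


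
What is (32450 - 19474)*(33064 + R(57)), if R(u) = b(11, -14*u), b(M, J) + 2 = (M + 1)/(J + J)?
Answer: 57058651120/133 ≈ 4.2901e+8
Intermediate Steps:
b(M, J) = -2 + (1 + M)/(2*J) (b(M, J) = -2 + (M + 1)/(J + J) = -2 + (1 + M)/((2*J)) = -2 + (1 + M)*(1/(2*J)) = -2 + (1 + M)/(2*J))
R(u) = -(12 + 56*u)/(28*u) (R(u) = (1 + 11 - (-56)*u)/(2*((-14*u))) = (-1/(14*u))*(1 + 11 + 56*u)/2 = (-1/(14*u))*(12 + 56*u)/2 = -(12 + 56*u)/(28*u))
(32450 - 19474)*(33064 + R(57)) = (32450 - 19474)*(33064 + (-2 - 3/7/57)) = 12976*(33064 + (-2 - 3/7*1/57)) = 12976*(33064 + (-2 - 1/133)) = 12976*(33064 - 267/133) = 12976*(4397245/133) = 57058651120/133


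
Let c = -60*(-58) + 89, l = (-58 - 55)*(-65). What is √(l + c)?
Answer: √10914 ≈ 104.47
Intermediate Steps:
l = 7345 (l = -113*(-65) = 7345)
c = 3569 (c = 3480 + 89 = 3569)
√(l + c) = √(7345 + 3569) = √10914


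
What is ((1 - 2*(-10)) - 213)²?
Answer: 36864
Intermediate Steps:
((1 - 2*(-10)) - 213)² = ((1 + 20) - 213)² = (21 - 213)² = (-192)² = 36864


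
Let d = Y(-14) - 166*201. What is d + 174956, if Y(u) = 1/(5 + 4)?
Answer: 1274311/9 ≈ 1.4159e+5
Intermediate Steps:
Y(u) = ⅑ (Y(u) = 1/9 = ⅑)
d = -300293/9 (d = ⅑ - 166*201 = ⅑ - 33366 = -300293/9 ≈ -33366.)
d + 174956 = -300293/9 + 174956 = 1274311/9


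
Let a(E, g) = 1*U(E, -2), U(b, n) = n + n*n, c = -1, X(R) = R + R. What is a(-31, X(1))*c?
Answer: -2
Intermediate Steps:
X(R) = 2*R
U(b, n) = n + n²
a(E, g) = 2 (a(E, g) = 1*(-2*(1 - 2)) = 1*(-2*(-1)) = 1*2 = 2)
a(-31, X(1))*c = 2*(-1) = -2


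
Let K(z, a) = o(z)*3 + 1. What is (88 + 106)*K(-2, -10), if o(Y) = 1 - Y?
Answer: 1940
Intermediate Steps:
K(z, a) = 4 - 3*z (K(z, a) = (1 - z)*3 + 1 = (3 - 3*z) + 1 = 4 - 3*z)
(88 + 106)*K(-2, -10) = (88 + 106)*(4 - 3*(-2)) = 194*(4 + 6) = 194*10 = 1940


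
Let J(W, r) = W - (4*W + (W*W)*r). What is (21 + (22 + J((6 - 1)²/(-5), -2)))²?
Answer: 11664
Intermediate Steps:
J(W, r) = -3*W - r*W² (J(W, r) = W - (4*W + W²*r) = W - (4*W + r*W²) = W + (-4*W - r*W²) = -3*W - r*W²)
(21 + (22 + J((6 - 1)²/(-5), -2)))² = (21 + (22 - (6 - 1)²/(-5)*(3 + ((6 - 1)²/(-5))*(-2))))² = (21 + (22 - 5²*(-⅕)*(3 + (5²*(-⅕))*(-2))))² = (21 + (22 - 25*(-⅕)*(3 + (25*(-⅕))*(-2))))² = (21 + (22 - 1*(-5)*(3 - 5*(-2))))² = (21 + (22 - 1*(-5)*(3 + 10)))² = (21 + (22 - 1*(-5)*13))² = (21 + (22 + 65))² = (21 + 87)² = 108² = 11664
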